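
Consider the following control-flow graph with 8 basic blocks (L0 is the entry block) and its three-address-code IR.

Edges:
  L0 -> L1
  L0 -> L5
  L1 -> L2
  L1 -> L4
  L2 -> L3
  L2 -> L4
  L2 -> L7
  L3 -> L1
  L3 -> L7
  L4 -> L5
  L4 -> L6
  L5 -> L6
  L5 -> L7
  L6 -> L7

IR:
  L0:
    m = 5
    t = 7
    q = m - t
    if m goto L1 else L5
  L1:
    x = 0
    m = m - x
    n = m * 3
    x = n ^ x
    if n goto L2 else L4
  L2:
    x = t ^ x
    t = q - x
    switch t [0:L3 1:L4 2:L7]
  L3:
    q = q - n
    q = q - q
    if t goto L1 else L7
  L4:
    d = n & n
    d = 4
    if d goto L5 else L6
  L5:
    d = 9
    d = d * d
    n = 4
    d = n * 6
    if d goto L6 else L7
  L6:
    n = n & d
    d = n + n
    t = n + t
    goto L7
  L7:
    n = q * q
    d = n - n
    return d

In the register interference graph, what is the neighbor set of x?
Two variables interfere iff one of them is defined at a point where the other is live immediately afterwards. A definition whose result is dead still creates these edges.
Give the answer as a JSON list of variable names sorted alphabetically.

Per-block:
  L0 def {m,q,t} use ∅
  L1 def {m,n,x} use {m}
  L2 def {t,x} use {q,t,x}
  L3 def {q} use {n,q,t}
  L4 def {d} use {n}
  L5 def {d,n} use ∅
  L6 def {d,n,t} use {d,n,t}
  L7 def {d,n} use {q}

Backward fixpoint:
  live L0: ∅→{m,q,t}
  live L1: {m,q,t}→{m,n,q,t,x}
  live L2: {m,n,q,t,x}→{m,n,q,t}
  live L3: {m,n,q,t}→{m,q,t}
  live L4: {n,q,t}→{d,n,q,t}
  live L5: {q,t}→{d,n,q,t}
  live L6: {d,n,q,t}→{q}
  live L7: {q}→∅

Conflict graph:
  d: {n,q,t}
  m: {n,q,t,x}
  n: {d,m,q,t,x}
  q: {d,m,n,t,x}
  t: {d,m,n,q,x}
  x: {m,n,q,t}

N(x) = ["m", "n", "q", "t"]

Answer: ["m", "n", "q", "t"]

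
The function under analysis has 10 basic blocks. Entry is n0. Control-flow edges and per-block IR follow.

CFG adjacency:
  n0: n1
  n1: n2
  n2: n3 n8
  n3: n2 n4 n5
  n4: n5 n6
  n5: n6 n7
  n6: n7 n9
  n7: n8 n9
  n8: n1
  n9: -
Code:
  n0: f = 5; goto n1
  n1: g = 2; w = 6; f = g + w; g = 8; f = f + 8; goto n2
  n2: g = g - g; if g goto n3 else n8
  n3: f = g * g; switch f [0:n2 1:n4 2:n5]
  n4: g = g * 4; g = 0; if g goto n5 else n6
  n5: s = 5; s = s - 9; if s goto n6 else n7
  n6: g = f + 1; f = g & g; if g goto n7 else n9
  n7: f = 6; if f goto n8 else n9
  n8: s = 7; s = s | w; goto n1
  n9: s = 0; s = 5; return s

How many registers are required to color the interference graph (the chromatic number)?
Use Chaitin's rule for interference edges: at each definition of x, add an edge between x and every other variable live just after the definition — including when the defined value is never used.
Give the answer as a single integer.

Block summaries:
  n0: {f} / ∅
  n1: {f,g,w} / ∅
  n2: {g} / {g}
  n3: {f} / {g}
  n4: {g} / {g}
  n5: {s} / ∅
  n6: {f,g} / {f}
  n7: {f} / ∅
  n8: {s} / {w}
  n9: {s} / ∅

Backward fixpoint:
  n0: in=∅ out=∅
  n1: in=∅ out={g,w}
  n2: in={g,w} out={g,w}
  n3: in={g,w} out={f,g,w}
  n4: in={f,g,w} out={f,w}
  n5: in={f,w} out={f,w}
  n6: in={f,w} out={w}
  n7: in={w} out={w}
  n8: in={w} out=∅
  n9: in=∅ out=∅

Interfere edges:
  f: {g,s,w}
  g: {f,w}
  s: {f,w}
  w: {f,g,s}

Registers:
  clique {f,g,w} ⇒ need ≥ 3
  assign f→c0 g→c2 s→c2 w→c1 — no edge inside a register ⇒ χ ≤ 3
  χ = 3

Answer: 3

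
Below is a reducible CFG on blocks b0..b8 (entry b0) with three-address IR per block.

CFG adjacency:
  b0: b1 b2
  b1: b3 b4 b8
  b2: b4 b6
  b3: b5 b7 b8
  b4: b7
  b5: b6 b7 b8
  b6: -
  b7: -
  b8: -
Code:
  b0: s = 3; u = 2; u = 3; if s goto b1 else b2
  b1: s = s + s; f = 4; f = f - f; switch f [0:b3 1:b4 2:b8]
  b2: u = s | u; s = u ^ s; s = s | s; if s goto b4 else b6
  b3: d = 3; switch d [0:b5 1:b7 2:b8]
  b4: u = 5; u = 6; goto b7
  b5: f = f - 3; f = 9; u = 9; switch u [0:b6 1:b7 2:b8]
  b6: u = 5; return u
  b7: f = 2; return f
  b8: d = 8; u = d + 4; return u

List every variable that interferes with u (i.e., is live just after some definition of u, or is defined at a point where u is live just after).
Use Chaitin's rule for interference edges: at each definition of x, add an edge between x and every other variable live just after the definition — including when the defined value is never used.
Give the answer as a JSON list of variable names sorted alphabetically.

Answer: ["s"]

Analysis:
Per-block:
  b0: {s,u} / ∅
  b1: {f,s} / {s}
  b2: {s,u} / {s,u}
  b3: {d} / ∅
  b4: {u} / ∅
  b5: {f,u} / {f}
  b6: {u} / ∅
  b7: {f} / ∅
  b8: {d,u} / ∅

Backward fixpoint:
  live b0: ∅→{s,u}
  live b1: {s}→{f}
  live b2: {s,u}→∅
  live b3: {f}→{f}
  live b4: ∅→∅
  live b5: {f}→∅
  live b6: ∅→∅
  live b7: ∅→∅
  live b8: ∅→∅

Interference:
  d↔{f}
  f↔{d}
  s↔{u}
  u↔{s}

N(u) = ["s"]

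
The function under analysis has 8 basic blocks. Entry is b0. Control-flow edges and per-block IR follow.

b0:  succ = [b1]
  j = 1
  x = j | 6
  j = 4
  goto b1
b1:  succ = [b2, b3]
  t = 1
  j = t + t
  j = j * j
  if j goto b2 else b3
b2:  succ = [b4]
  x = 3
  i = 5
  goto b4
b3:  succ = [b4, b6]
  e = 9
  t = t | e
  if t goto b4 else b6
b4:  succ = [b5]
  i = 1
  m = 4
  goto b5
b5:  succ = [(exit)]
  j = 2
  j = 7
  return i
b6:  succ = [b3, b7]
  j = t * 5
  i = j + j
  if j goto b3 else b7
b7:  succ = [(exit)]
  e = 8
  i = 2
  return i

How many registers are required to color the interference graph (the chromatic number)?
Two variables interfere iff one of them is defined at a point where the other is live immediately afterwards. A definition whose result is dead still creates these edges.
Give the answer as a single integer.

def/use:
  b0 def {j,x} use ∅
  b1 def {j,t} use ∅
  b2 def {i,x} use ∅
  b3 def {e,t} use {t}
  b4 def {i,m} use ∅
  b5 def {j} use {i}
  b6 def {i,j} use {t}
  b7 def {e,i} use ∅

Liveness:
  live b0: ∅→∅
  live b1: ∅→{t}
  live b2: ∅→∅
  live b3: {t}→{t}
  live b4: ∅→{i}
  live b5: {i}→∅
  live b6: {t}→{t}
  live b7: ∅→∅

Interfere edges:
  e: {t}
  i: {j,m,t}
  j: {i,t}
  m: {i}
  t: {e,i,j}
  x: ∅

Registers:
  lower bound: {i,j,t} mutually conflict ⇒ χ ≥ 3
  assign e→R0 i→R0 j→R2 m→R1 t→R1 x→R0 — no edge inside a register ⇒ χ ≤ 3
  χ = 3

Answer: 3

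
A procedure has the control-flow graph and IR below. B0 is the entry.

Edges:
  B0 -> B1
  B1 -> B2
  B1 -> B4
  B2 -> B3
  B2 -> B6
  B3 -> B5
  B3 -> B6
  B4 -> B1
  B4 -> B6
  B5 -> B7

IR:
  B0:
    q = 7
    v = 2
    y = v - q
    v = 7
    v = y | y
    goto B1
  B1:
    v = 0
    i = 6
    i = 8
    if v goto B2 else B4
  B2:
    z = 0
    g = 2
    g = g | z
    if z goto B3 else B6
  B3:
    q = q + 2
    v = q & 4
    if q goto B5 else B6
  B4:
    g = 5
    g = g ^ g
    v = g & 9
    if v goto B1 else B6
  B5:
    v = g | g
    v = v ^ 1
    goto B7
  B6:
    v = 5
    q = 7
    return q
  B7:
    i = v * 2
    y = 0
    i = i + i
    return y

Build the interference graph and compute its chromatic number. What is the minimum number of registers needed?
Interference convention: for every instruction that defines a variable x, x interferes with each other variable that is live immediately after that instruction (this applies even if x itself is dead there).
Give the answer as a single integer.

def/use:
  B0 def {q,v,y} use ∅
  B1 def {i,v} use ∅
  B2 def {g,z} use ∅
  B3 def {q,v} use {q}
  B4 def {g,v} use ∅
  B5 def {v} use {g}
  B6 def {q,v} use ∅
  B7 def {i,y} use {v}

Live sets:
  B0: in=∅ out={q}
  B1: in={q} out={q}
  B2: in={q} out={g,q}
  B3: in={g,q} out={g}
  B4: in={q} out={q}
  B5: in={g} out={v}
  B6: in=∅ out=∅
  B7: in={v} out=∅

Interference:
  g: {q,v,z}
  i: {q,v,y}
  q: {g,i,v,y,z}
  v: {g,i,q,y}
  y: {i,q,v}
  z: {g,q}

Colouring:
  lower bound: {i,q,v,y} mutually conflict ⇒ χ ≥ 4
  4-colouring: c0={q}  c1={v,z}  c2={g,i}  c3={y}
  χ = 4

Answer: 4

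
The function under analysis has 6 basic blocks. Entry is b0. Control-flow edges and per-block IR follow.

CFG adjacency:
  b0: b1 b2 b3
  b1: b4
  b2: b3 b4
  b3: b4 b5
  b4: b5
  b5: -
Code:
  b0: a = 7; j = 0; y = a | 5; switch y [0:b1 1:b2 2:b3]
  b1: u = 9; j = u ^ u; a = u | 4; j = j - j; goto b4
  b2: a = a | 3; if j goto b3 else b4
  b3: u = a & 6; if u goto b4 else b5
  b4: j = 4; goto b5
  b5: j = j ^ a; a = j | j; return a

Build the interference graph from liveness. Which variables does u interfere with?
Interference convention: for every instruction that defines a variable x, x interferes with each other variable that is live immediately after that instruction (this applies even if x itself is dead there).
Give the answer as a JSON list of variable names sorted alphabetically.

Answer: ["a", "j"]

Working:
Block summaries:
  b0: def={a,j,y} ue=∅
  b1: def={a,j,u} ue=∅
  b2: def={a} ue={a,j}
  b3: def={u} ue={a}
  b4: def={j} ue=∅
  b5: def={a,j} ue={a,j}

Live sets:
  b0: in=∅ out={a,j}
  b1: in=∅ out={a}
  b2: in={a,j} out={a,j}
  b3: in={a,j} out={a,j}
  b4: in={a} out={a,j}
  b5: in={a,j} out=∅

Interfere edges:
  a↔{j,u,y}
  j↔{a,u,y}
  u↔{a,j}
  y↔{a,j}

N(u) = ["a", "j"]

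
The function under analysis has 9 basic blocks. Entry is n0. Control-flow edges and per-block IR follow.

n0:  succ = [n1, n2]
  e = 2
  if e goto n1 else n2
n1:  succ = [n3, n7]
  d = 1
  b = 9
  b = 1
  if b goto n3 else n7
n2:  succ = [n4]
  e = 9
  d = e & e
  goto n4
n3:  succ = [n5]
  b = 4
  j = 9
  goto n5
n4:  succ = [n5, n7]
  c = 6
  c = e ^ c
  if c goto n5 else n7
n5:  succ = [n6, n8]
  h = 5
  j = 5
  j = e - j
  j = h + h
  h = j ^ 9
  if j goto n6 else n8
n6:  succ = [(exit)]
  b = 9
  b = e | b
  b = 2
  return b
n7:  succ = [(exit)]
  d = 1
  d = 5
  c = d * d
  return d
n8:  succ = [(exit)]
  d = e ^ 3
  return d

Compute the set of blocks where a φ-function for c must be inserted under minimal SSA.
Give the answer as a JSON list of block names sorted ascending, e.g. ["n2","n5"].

Answer: ["n5", "n7"]

Working:
idom tree: n1←n0 n2←n0 n3←n1 n4←n2 n5←n0 n6←n5 n7←n0 n8←n5
Dom∩ at merges:
  n5: preds {n3,n4}: {n0,n1,n3} ∩ {n0,n2,n4} = {n0}; idom=n0
  n7: preds {n1,n4}: {n0,n1} ∩ {n0,n2,n4} = {n0}; idom=n0

DF derivation:
  n5←n3: walk n3→n1 to n0
  n5←n4: walk n4→n2 to n0
  n7←n1: walk n1 to n0
  n7←n4: walk n4→n2 to n0
  DF(n0)=∅
  DF(n1)={n5,n7}
  DF(n2)={n5,n7}
  DF(n3)={n5}
  DF(n4)={n5,n7}
  DF(n5)=∅
  DF(n6)=∅
  DF(n7)=∅
  DF(n8)=∅

φ for c: defs {n4,n7}
  DF⁺ = {n5,n7}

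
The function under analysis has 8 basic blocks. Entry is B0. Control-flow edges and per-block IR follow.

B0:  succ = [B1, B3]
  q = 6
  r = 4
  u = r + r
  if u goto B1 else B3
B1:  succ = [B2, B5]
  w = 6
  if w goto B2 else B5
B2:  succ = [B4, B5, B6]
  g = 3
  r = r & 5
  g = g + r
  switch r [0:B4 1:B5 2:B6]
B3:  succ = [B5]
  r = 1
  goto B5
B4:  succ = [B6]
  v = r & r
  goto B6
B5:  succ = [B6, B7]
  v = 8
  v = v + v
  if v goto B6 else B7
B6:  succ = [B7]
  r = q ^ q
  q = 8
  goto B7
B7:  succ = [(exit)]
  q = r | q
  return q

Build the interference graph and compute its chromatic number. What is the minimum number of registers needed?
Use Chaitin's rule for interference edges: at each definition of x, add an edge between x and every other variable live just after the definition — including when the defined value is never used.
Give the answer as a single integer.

Block summaries:
  B0: def={q,r,u} ue=∅
  B1: def={w} ue=∅
  B2: def={g,r} ue={r}
  B3: def={r} ue=∅
  B4: def={v} ue={r}
  B5: def={v} ue=∅
  B6: def={q,r} ue={q}
  B7: def={q} ue={q,r}

Backward fixpoint:
  B0: in=∅ out={q,r}
  B1: in={q,r} out={q,r}
  B2: in={q,r} out={q,r}
  B3: in={q} out={q,r}
  B4: in={q,r} out={q}
  B5: in={q,r} out={q,r}
  B6: in={q} out={q,r}
  B7: in={q,r} out=∅

Conflict graph:
  g — {q,r}
  q — {g,r,u,v,w}
  r — {g,q,u,v,w}
  u — {q,r}
  v — {q,r}
  w — {q,r}

Registers:
  {g,q,r} pairwise interfere (3-clique) ⇒ χ ≥ 3
  3-colouring: c0={q}  c1={r}  c2={g,u,v,w}
  χ = 3

Answer: 3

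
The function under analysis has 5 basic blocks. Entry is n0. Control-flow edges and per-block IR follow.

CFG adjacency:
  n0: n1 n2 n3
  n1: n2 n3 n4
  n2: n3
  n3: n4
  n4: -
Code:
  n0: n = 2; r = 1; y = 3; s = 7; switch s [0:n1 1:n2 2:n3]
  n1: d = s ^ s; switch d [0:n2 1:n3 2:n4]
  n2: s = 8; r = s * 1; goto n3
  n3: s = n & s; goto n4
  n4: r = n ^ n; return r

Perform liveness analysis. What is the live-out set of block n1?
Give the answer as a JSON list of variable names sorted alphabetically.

Answer: ["n", "s"]

Derivation:
Block summaries:
  n0: def={n,r,s,y} ue=∅
  n1: def={d} ue={s}
  n2: def={r,s} ue=∅
  n3: def={s} ue={n,s}
  n4: def={r} ue={n}

Liveness:
  n0 li=∅ lo={n,s}
  n1 li={n,s} lo={n,s}
  n2 li={n} lo={n,s}
  n3 li={n,s} lo={n}
  n4 li={n} lo=∅

live-out(n1) = ["n", "s"]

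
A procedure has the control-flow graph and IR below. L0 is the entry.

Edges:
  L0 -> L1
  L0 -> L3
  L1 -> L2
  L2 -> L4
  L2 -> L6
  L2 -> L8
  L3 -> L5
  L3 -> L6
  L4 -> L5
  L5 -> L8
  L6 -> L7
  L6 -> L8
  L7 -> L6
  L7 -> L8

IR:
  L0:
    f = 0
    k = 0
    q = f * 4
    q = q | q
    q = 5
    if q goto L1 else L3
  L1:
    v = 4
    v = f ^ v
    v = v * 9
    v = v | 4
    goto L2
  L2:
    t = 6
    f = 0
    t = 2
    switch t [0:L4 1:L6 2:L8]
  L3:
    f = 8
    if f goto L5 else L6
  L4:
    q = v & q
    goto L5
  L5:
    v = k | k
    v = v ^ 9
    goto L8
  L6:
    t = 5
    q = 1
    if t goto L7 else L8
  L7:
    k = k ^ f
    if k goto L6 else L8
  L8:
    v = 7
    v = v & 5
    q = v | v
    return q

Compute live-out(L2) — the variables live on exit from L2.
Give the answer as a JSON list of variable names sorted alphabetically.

Per-block:
  L0: def={f,k,q} ue=∅
  L1: def={v} ue={f}
  L2: def={f,t} ue=∅
  L3: def={f} ue=∅
  L4: def={q} ue={q,v}
  L5: def={v} ue={k}
  L6: def={q,t} ue=∅
  L7: def={k} ue={f,k}
  L8: def={q,v} ue=∅

Liveness:
  L0: in=∅ out={f,k,q}
  L1: in={f,k,q} out={k,q,v}
  L2: in={k,q,v} out={f,k,q,v}
  L3: in={k} out={f,k}
  L4: in={k,q,v} out={k}
  L5: in={k} out=∅
  L6: in={f,k} out={f,k}
  L7: in={f,k} out={f,k}
  L8: in=∅ out=∅

live-out(L2) = ["f", "k", "q", "v"]

Answer: ["f", "k", "q", "v"]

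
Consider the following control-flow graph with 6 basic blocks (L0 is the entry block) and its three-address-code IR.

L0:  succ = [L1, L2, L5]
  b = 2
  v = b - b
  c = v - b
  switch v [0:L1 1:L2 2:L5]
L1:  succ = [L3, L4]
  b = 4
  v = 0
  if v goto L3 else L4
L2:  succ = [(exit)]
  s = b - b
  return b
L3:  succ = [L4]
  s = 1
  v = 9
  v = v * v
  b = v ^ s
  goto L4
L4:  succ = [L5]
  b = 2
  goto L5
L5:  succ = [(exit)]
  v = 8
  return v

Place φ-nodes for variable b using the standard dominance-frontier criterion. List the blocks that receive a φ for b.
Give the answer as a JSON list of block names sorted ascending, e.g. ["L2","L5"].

Answer: ["L4", "L5"]

Derivation:
idom tree: L1←L0 L2←L0 L3←L1 L4←L1 L5←L0
Join-block Dom:
  L4: preds {L1,L3}: {L0,L1} ∩ {L0,L1,L3} = {L0,L1}; idom=L1
  L5: preds {L0,L4}: {L0} ∩ {L0,L1,L4} = {L0}; idom=L0

Frontier:
  join L4 pred L1: · stop@L1
  join L4 pred L3: L3 stop@L1
  join L5 pred L0: · stop@L0
  join L5 pred L4: L4→L1 stop@L0
  L0 → ∅
  L1 → {L5}
  L2 → ∅
  L3 → {L4}
  L4 → {L5}
  L5 → ∅

φ for b: defs {L0,L1,L3,L4}
  DF⁺ = {L4,L5}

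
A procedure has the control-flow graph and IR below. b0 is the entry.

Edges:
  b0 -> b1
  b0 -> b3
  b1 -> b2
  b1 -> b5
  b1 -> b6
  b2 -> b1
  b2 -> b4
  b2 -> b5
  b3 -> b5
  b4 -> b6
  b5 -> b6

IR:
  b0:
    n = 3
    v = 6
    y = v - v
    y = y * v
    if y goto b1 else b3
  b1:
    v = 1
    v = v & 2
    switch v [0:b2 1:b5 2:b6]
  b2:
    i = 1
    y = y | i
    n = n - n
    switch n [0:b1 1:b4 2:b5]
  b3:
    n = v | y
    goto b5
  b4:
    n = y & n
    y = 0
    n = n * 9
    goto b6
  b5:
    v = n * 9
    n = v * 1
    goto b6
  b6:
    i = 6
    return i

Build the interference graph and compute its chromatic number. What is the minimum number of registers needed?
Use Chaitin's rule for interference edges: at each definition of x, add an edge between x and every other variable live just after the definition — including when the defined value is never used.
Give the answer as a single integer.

Per-block:
  b0: def={n,v,y} ue=∅
  b1: def={v} ue=∅
  b2: def={i,n,y} ue={n,y}
  b3: def={n} ue={v,y}
  b4: def={n,y} ue={n,y}
  b5: def={n,v} ue={n}
  b6: def={i} ue=∅

Liveness:
  b0 li=∅ lo={n,v,y}
  b1 li={n,y} lo={n,y}
  b2 li={n,y} lo={n,y}
  b3 li={v,y} lo={n}
  b4 li={n,y} lo=∅
  b5 li={n} lo=∅
  b6 li=∅ lo=∅

Conflict graph:
  i — {n,y}
  n — {i,v,y}
  v — {n,y}
  y — {i,n,v}

Chromatic number:
  lower bound: {i,n,y} mutually conflict ⇒ χ ≥ 3
  assign i→c2 n→c0 v→c2 y→c1 — no edge inside a register ⇒ χ ≤ 3
  χ = 3

Answer: 3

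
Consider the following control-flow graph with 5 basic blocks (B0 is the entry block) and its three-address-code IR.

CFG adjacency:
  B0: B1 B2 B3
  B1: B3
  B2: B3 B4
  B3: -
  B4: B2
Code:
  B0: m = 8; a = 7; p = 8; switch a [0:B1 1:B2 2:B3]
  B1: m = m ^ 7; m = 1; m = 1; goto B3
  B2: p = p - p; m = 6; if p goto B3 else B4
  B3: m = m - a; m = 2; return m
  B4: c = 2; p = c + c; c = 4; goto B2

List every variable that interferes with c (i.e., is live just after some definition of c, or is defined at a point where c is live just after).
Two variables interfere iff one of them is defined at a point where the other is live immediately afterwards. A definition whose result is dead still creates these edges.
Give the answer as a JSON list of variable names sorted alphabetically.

Block summaries:
  B0: def={a,m,p} ue=∅
  B1: def={m} ue={m}
  B2: def={m,p} ue={p}
  B3: def={m} ue={a,m}
  B4: def={c,p} ue=∅

Backward fixpoint:
  live B0: ∅→{a,m,p}
  live B1: {a,m}→{a,m}
  live B2: {a,p}→{a,m}
  live B3: {a,m}→∅
  live B4: {a}→{a,p}

Conflict graph:
  a: {c,m,p}
  c: {a,p}
  m: {a,p}
  p: {a,c,m}

N(c) = ["a", "p"]

Answer: ["a", "p"]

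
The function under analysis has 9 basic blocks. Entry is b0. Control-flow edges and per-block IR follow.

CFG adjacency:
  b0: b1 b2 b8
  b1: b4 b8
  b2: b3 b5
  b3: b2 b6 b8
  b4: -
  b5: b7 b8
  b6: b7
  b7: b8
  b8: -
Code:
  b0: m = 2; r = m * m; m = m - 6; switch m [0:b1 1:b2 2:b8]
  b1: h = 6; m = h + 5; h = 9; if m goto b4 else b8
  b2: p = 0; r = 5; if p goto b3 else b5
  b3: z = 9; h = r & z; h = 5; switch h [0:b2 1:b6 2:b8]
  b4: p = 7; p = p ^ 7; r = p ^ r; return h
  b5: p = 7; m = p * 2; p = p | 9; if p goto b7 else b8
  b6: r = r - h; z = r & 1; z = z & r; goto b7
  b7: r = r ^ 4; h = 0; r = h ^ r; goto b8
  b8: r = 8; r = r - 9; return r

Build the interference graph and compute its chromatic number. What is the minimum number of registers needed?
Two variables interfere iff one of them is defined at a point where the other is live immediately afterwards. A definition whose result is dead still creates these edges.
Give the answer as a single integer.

Answer: 4

Analysis:
def/use:
  b0: def={m,r} ue=∅
  b1: def={h,m} ue=∅
  b2: def={p,r} ue=∅
  b3: def={h,z} ue={r}
  b4: def={p,r} ue={h,r}
  b5: def={m,p} ue=∅
  b6: def={r,z} ue={h,r}
  b7: def={h,r} ue={r}
  b8: def={r} ue=∅

Liveness:
  b0: in=∅ out={r}
  b1: in={r} out={h,r}
  b2: in=∅ out={r}
  b3: in={r} out={h,r}
  b4: in={h,r} out=∅
  b5: in={r} out={r}
  b6: in={h,r} out={r}
  b7: in={r} out=∅
  b8: in=∅ out=∅

Interference:
  h — {m,p,r}
  m — {h,p,r}
  p — {h,m,r}
  r — {h,m,p,z}
  z — {r}

Registers:
  {h,m,p,r} pairwise interfere (4-clique) ⇒ χ ≥ 4
  assign h→R1 m→R2 p→R3 r→R0 z→R1 — no edge inside a register ⇒ χ ≤ 4
  χ = 4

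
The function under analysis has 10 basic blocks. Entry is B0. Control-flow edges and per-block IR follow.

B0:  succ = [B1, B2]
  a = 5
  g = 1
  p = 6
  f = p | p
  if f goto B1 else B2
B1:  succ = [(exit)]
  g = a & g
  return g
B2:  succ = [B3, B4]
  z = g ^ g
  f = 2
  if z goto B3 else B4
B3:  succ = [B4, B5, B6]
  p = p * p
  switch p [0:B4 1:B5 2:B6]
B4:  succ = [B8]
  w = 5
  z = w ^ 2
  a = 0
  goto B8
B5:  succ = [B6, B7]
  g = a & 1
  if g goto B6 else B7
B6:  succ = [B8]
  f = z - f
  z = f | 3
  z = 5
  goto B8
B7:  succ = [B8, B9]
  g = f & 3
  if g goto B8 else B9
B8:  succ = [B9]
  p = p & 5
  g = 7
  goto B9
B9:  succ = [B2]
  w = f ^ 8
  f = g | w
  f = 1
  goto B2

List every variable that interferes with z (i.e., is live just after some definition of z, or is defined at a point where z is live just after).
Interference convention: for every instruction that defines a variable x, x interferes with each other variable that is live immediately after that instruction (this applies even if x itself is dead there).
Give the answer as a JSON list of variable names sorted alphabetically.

Per-block:
  B0 def {a,f,g,p} use ∅
  B1 def {g} use {a,g}
  B2 def {f,z} use {g}
  B3 def {p} use {p}
  B4 def {a,w,z} use ∅
  B5 def {g} use {a}
  B6 def {f,z} use {f,z}
  B7 def {g} use {f}
  B8 def {g,p} use {p}
  B9 def {f,w} use {f,g}

Backward fixpoint:
  B0 li=∅ lo={a,g,p}
  B1 li={a,g} lo=∅
  B2 li={a,g,p} lo={a,f,p,z}
  B3 li={a,f,p,z} lo={a,f,p,z}
  B4 li={f,p} lo={a,f,p}
  B5 li={a,f,p,z} lo={a,f,p,z}
  B6 li={a,f,p,z} lo={a,f,p}
  B7 li={a,f,p} lo={a,f,g,p}
  B8 li={a,f,p} lo={a,f,g,p}
  B9 li={a,f,g,p} lo={a,g,p}

Interfere edges:
  a: {f,g,p,w,z}
  f: {a,g,p,w,z}
  g: {a,f,p,w,z}
  p: {a,f,g,w,z}
  w: {a,f,g,p}
  z: {a,f,g,p}

N(z) = ["a", "f", "g", "p"]

Answer: ["a", "f", "g", "p"]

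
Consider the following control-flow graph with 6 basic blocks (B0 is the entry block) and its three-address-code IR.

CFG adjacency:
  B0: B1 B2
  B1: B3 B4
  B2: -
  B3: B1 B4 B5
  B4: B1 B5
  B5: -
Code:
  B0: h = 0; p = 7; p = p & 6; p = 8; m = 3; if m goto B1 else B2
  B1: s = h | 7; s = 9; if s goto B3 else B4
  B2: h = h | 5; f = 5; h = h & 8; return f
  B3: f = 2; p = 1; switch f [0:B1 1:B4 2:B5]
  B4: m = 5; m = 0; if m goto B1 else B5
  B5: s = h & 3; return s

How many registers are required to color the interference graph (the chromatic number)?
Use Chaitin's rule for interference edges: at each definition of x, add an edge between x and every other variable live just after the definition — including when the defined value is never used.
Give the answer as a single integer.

Answer: 3

Working:
Block summaries:
  B0: def={h,m,p} ue=∅
  B1: def={s} ue={h}
  B2: def={f,h} ue={h}
  B3: def={f,p} ue=∅
  B4: def={m} ue=∅
  B5: def={s} ue={h}

Live sets:
  B0 li=∅ lo={h}
  B1 li={h} lo={h}
  B2 li={h} lo=∅
  B3 li={h} lo={h}
  B4 li={h} lo={h}
  B5 li={h} lo=∅

Interference:
  f: {h,p}
  h: {f,m,p,s}
  m: {h}
  p: {f,h}
  s: {h}

Chromatic number:
  {f,h,p} pairwise interfere (3-clique) ⇒ χ ≥ 3
  3-colouring: R0={h}  R1={f,m,s}  R2={p}
  χ = 3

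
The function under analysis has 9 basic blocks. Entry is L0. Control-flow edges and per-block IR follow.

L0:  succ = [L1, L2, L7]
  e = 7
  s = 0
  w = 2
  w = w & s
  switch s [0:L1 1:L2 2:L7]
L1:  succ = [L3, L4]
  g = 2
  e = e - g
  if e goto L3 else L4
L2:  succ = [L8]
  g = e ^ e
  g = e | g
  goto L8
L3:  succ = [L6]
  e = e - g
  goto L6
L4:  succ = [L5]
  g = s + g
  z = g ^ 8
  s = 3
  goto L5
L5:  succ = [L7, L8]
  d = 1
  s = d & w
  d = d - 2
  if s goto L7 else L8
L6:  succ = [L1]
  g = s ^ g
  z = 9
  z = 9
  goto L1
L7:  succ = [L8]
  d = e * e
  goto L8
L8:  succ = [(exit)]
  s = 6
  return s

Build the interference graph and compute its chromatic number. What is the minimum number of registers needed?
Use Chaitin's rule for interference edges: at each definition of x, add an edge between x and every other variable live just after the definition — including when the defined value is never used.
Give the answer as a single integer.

def/use:
  L0: def={e,s,w} ue=∅
  L1: def={e,g} ue={e}
  L2: def={g} ue={e}
  L3: def={e} ue={e,g}
  L4: def={g,s,z} ue={g,s}
  L5: def={d,s} ue={w}
  L6: def={g,z} ue={g,s}
  L7: def={d} ue={e}
  L8: def={s} ue=∅

Live sets:
  L0 li=∅ lo={e,s,w}
  L1 li={e,s,w} lo={e,g,s,w}
  L2 li={e} lo=∅
  L3 li={e,g,s,w} lo={e,g,s,w}
  L4 li={e,g,s,w} lo={e,w}
  L5 li={e,w} lo={e}
  L6 li={e,g,s,w} lo={e,s,w}
  L7 li={e} lo=∅
  L8 li=∅ lo=∅

Interference:
  d↔{e,s,w}
  e↔{d,g,s,w,z}
  g↔{e,s,w}
  s↔{d,e,g,w,z}
  w↔{d,e,g,s,z}
  z↔{e,s,w}

Registers:
  clique {d,e,s,w} ⇒ need ≥ 4
  assign d→r3 e→r0 g→r3 s→r1 w→r2 z→r3 — no edge inside a register ⇒ χ ≤ 4
  χ = 4

Answer: 4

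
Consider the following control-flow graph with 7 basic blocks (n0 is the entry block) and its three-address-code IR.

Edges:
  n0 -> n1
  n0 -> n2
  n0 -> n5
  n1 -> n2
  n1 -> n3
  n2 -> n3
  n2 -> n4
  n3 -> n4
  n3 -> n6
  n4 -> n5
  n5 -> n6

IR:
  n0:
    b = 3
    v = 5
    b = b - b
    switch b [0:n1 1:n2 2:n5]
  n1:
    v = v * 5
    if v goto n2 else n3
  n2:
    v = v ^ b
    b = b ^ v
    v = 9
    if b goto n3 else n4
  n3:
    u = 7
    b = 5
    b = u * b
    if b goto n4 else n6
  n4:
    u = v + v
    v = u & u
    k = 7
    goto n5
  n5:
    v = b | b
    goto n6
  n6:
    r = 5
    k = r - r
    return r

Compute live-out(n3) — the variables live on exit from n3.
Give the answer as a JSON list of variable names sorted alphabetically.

def/use:
  n0: {b,v} / ∅
  n1: {v} / {v}
  n2: {b,v} / {b,v}
  n3: {b,u} / ∅
  n4: {k,u,v} / {v}
  n5: {v} / {b}
  n6: {k,r} / ∅

Liveness:
  live n0: ∅→{b,v}
  live n1: {b,v}→{b,v}
  live n2: {b,v}→{b,v}
  live n3: {v}→{b,v}
  live n4: {b,v}→{b}
  live n5: {b}→∅
  live n6: ∅→∅

live-out(n3) = ["b", "v"]

Answer: ["b", "v"]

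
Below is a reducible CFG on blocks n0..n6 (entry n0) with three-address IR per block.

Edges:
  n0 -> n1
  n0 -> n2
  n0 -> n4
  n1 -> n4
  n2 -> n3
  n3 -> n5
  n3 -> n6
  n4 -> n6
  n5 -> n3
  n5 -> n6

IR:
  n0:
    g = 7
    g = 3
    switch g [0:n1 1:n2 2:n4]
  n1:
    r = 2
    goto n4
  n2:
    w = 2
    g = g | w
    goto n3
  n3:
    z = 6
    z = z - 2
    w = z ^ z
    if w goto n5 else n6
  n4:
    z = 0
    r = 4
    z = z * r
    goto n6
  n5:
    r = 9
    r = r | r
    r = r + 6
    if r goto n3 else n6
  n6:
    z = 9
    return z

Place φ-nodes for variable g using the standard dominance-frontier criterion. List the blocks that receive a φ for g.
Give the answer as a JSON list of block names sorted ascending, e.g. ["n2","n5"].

Answer: ["n6"]

Derivation:
idom tree: n1←n0 n2←n0 n3←n2 n4←n0 n5←n3 n6←n0
Join-block Dom:
  n3: preds {n2,n5}: {n0,n2} ∩ {n0,n2,n3,n5} = {n0,n2}; idom=n2
  n4: preds {n0,n1}: {n0} ∩ {n0,n1} = {n0}; idom=n0
  n6: preds {n3,n4,n5}: {n0,n2,n3} ∩ {n0,n4} ∩ {n0,n2,n3,n5} = {n0}; idom=n0

Frontier:
  join n3 pred n2: · stop@n2
  join n3 pred n5: n5→n3 stop@n2
  join n4 pred n0: · stop@n0
  join n4 pred n1: n1 stop@n0
  join n6 pred n3: n3→n2 stop@n0
  join n6 pred n4: n4 stop@n0
  join n6 pred n5: n5→n3→n2 stop@n0
  n0 → ∅
  n1 → {n4}
  n2 → {n6}
  n3 → {n3,n6}
  n4 → {n6}
  n5 → {n3,n6}
  n6 → ∅

φ for g: defs {n0,n2}
  DF⁺ = {n6}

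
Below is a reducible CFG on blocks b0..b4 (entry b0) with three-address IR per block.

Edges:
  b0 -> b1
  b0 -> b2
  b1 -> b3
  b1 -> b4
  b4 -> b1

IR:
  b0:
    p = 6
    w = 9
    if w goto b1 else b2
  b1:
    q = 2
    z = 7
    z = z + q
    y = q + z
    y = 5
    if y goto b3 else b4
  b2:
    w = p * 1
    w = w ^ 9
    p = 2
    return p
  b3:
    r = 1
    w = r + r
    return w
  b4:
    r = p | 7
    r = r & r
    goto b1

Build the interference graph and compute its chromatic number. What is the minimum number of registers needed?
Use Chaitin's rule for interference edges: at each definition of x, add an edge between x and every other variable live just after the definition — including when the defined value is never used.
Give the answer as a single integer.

Answer: 3

Analysis:
def/use:
  b0: {p,w} / ∅
  b1: {q,y,z} / ∅
  b2: {p,w} / {p}
  b3: {r,w} / ∅
  b4: {r} / {p}

Backward fixpoint:
  b0: in=∅ out={p}
  b1: in={p} out={p}
  b2: in={p} out=∅
  b3: in=∅ out=∅
  b4: in={p} out={p}

Interference:
  p↔{q,r,w,y,z}
  q↔{p,z}
  r↔{p}
  w↔{p}
  y↔{p}
  z↔{p,q}

Chromatic number:
  {p,q,z} pairwise interfere (3-clique) ⇒ χ ≥ 3
  3-colouring: c0={p}  c1={q,r,w,y}  c2={z}
  χ = 3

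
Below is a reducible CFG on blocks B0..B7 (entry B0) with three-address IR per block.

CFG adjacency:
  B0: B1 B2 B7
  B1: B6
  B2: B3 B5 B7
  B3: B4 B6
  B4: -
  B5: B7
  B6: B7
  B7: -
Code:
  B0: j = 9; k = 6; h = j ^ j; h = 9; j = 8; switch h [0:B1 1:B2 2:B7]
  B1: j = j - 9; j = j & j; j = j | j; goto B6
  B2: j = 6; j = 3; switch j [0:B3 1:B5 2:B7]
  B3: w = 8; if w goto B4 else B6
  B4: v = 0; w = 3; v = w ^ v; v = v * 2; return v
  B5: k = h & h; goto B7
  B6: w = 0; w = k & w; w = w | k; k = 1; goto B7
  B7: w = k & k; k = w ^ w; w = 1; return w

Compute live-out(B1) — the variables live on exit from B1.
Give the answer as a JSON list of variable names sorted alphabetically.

Answer: ["k"]

Analysis:
def/use:
  B0 def {h,j,k} use ∅
  B1 def {j} use {j}
  B2 def {j} use ∅
  B3 def {w} use ∅
  B4 def {v,w} use ∅
  B5 def {k} use {h}
  B6 def {k,w} use {k}
  B7 def {k,w} use {k}

Live sets:
  live B0: ∅→{h,j,k}
  live B1: {j,k}→{k}
  live B2: {h,k}→{h,k}
  live B3: {k}→{k}
  live B4: ∅→∅
  live B5: {h}→{k}
  live B6: {k}→{k}
  live B7: {k}→∅

live-out(B1) = ["k"]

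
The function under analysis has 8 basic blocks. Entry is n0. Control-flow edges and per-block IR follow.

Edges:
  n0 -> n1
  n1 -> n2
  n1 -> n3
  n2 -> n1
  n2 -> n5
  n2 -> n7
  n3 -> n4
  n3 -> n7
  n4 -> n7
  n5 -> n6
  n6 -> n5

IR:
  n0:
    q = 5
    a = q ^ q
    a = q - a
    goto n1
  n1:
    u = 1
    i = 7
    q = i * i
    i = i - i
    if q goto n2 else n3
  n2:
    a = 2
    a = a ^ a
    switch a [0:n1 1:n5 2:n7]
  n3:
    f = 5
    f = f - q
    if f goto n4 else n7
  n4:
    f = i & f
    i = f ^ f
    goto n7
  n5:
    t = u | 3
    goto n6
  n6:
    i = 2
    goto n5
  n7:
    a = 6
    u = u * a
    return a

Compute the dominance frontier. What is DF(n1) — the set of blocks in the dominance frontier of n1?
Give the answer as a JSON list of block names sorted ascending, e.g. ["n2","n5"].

idom tree: n1←n0 n2←n1 n3←n1 n4←n3 n5←n2 n6←n5 n7←n1
Dom at joins:
  n1: preds {n0,n2}: {n0} ∩ {n0,n1,n2} = {n0}; idom=n0
  n5: preds {n2,n6}: {n0,n1,n2} ∩ {n0,n1,n2,n5,n6} = {n0,n1,n2}; idom=n2
  n7: preds {n2,n3,n4}: {n0,n1,n2} ∩ {n0,n1,n3} ∩ {n0,n1,n3,n4} = {n0,n1}; idom=n1

DF walk-up:
  join n1 pred n0: · stop@n0
  join n1 pred n2: n2→n1 stop@n0
  join n5 pred n2: · stop@n2
  join n5 pred n6: n6→n5 stop@n2
  join n7 pred n2: n2 stop@n1
  join n7 pred n3: n3 stop@n1
  join n7 pred n4: n4→n3 stop@n1
  n0: DF=∅
  n1: DF={n1}
  n2: DF={n1,n7}
  n3: DF={n7}
  n4: DF={n7}
  n5: DF={n5}
  n6: DF={n5}
  n7: DF=∅

DF(n1) = ["n1"]

Answer: ["n1"]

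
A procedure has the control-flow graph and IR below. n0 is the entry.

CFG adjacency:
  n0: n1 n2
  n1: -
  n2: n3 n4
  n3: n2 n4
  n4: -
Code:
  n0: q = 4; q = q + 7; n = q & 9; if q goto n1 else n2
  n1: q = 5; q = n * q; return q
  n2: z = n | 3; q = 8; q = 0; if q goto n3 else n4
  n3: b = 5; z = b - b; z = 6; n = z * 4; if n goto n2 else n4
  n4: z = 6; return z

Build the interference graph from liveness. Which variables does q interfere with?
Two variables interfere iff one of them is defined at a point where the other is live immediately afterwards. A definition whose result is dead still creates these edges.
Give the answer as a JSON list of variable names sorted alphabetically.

Answer: ["n"]

Derivation:
Block summaries:
  n0: def={n,q} ue=∅
  n1: def={q} ue={n}
  n2: def={q,z} ue={n}
  n3: def={b,n,z} ue=∅
  n4: def={z} ue=∅

Live sets:
  n0: in=∅ out={n}
  n1: in={n} out=∅
  n2: in={n} out=∅
  n3: in=∅ out={n}
  n4: in=∅ out=∅

Interference:
  b — ∅
  n — {q}
  q — {n}
  z — ∅

N(q) = ["n"]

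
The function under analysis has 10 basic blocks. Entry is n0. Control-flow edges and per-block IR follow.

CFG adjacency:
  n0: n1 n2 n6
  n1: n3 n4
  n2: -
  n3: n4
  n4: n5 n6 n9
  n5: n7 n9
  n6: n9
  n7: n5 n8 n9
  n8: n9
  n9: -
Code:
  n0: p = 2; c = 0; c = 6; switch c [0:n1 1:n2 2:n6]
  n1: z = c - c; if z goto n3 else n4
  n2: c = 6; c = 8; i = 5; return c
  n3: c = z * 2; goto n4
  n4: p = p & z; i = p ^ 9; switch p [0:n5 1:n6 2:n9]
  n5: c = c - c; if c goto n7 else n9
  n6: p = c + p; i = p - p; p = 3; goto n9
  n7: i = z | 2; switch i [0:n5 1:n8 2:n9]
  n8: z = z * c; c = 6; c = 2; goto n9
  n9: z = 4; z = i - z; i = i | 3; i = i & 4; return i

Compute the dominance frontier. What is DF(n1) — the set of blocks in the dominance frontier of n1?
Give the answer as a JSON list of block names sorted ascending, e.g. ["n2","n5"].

idom tree: n1←n0 n2←n0 n3←n1 n4←n1 n5←n4 n6←n0 n7←n5 n8←n7 n9←n0
Dom∩ at merges:
  n4: preds {n1,n3}: {n0,n1} ∩ {n0,n1,n3} = {n0,n1}; idom=n1
  n5: preds {n4,n7}: {n0,n1,n4} ∩ {n0,n1,n4,n5,n7} = {n0,n1,n4}; idom=n4
  n6: preds {n0,n4}: {n0} ∩ {n0,n1,n4} = {n0}; idom=n0
  n9: preds {n4,n5,n6,n7,n8}: {n0,n1,n4} ∩ {n0,n1,n4,n5} ∩ {n0,n6} ∩ {n0,n1,n4,n5,n7} ∩ {n0,n1,n4,n5,n7,n8} = {n0}; idom=n0

DF walk-up:
  n4←n1: walk · to n1
  n4←n3: walk n3 to n1
  n5←n4: walk · to n4
  n5←n7: walk n7→n5 to n4
  n6←n0: walk · to n0
  n6←n4: walk n4→n1 to n0
  n9←n4: walk n4→n1 to n0
  n9←n5: walk n5→n4→n1 to n0
  n9←n6: walk n6 to n0
  n9←n7: walk n7→n5→n4→n1 to n0
  n9←n8: walk n8→n7→n5→n4→n1 to n0
  n0 → ∅
  n1 → {n6,n9}
  n2 → ∅
  n3 → {n4}
  n4 → {n6,n9}
  n5 → {n5,n9}
  n6 → {n9}
  n7 → {n5,n9}
  n8 → {n9}
  n9 → ∅

DF(n1) = ["n6", "n9"]

Answer: ["n6", "n9"]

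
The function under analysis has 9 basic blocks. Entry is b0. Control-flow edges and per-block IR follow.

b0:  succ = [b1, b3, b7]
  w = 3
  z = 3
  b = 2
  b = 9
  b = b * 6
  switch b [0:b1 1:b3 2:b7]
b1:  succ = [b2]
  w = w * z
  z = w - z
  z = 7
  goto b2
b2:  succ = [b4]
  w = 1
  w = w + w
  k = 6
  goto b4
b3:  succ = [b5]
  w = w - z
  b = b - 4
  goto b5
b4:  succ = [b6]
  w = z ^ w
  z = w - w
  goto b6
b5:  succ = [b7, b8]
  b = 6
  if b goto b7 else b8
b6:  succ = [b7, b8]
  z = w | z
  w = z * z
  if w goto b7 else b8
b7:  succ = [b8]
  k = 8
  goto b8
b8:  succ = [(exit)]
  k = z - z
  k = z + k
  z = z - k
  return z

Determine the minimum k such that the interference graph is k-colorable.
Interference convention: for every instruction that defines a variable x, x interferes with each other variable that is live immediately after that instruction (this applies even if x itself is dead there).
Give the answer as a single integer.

Answer: 3

Analysis:
def/use:
  b0 def {b,w,z} use ∅
  b1 def {w,z} use {w,z}
  b2 def {k,w} use ∅
  b3 def {b,w} use {b,w,z}
  b4 def {w,z} use {w,z}
  b5 def {b} use ∅
  b6 def {w,z} use {w,z}
  b7 def {k} use ∅
  b8 def {k,z} use {z}

Live sets:
  live b0: ∅→{b,w,z}
  live b1: {w,z}→{z}
  live b2: {z}→{w,z}
  live b3: {b,w,z}→{z}
  live b4: {w,z}→{w,z}
  live b5: {z}→{z}
  live b6: {w,z}→{z}
  live b7: {z}→{z}
  live b8: {z}→∅

Interfere edges:
  b — {w,z}
  k — {w,z}
  w — {b,k,z}
  z — {b,k,w}

Colouring:
  clique {b,w,z} ⇒ need ≥ 3
  assign b→R2 k→R2 w→R0 z→R1 — no edge inside a register ⇒ χ ≤ 3
  χ = 3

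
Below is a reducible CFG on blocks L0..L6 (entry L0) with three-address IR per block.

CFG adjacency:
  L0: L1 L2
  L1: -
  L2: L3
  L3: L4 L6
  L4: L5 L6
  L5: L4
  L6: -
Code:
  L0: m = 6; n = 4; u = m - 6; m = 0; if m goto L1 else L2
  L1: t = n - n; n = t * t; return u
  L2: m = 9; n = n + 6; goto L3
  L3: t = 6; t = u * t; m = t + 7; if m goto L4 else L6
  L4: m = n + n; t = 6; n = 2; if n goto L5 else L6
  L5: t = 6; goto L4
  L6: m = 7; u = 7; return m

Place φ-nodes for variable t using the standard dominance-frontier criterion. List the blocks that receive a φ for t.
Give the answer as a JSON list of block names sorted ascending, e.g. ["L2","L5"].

idom tree: L1←L0 L2←L0 L3←L2 L4←L3 L5←L4 L6←L3
Dom at joins:
  L4: preds {L3,L5}: {L0,L2,L3} ∩ {L0,L2,L3,L4,L5} = {L0,L2,L3}; idom=L3
  L6: preds {L3,L4}: {L0,L2,L3} ∩ {L0,L2,L3,L4} = {L0,L2,L3}; idom=L3

Frontier:
  join L4 pred L3: · stop@L3
  join L4 pred L5: L5→L4 stop@L3
  join L6 pred L3: · stop@L3
  join L6 pred L4: L4 stop@L3
  L0: DF=∅
  L1: DF=∅
  L2: DF=∅
  L3: DF=∅
  L4: DF={L4,L6}
  L5: DF={L4}
  L6: DF=∅

φ for t: defs {L1,L3,L4,L5}
  DF⁺ = {L4,L6}

Answer: ["L4", "L6"]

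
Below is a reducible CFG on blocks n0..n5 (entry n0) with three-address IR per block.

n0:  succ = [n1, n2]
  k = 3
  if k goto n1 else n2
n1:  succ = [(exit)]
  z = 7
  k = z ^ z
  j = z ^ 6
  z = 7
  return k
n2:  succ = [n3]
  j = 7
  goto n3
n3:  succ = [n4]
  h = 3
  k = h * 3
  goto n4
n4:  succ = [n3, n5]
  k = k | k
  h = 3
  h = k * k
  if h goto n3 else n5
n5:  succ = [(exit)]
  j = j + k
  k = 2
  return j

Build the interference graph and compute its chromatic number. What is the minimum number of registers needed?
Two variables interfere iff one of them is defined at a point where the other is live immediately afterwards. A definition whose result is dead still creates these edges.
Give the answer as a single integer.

Block summaries:
  n0 def {k} use ∅
  n1 def {j,k,z} use ∅
  n2 def {j} use ∅
  n3 def {h,k} use ∅
  n4 def {h,k} use {k}
  n5 def {j,k} use {j,k}

Liveness:
  n0: in=∅ out=∅
  n1: in=∅ out=∅
  n2: in=∅ out={j}
  n3: in={j} out={j,k}
  n4: in={j,k} out={j,k}
  n5: in={j,k} out=∅

Interfere edges:
  h↔{j,k}
  j↔{h,k}
  k↔{h,j,z}
  z↔{k}

Chromatic number:
  {h,j,k} pairwise interfere (3-clique) ⇒ χ ≥ 3
  3-colouring: R0={k}  R1={h,z}  R2={j}
  χ = 3

Answer: 3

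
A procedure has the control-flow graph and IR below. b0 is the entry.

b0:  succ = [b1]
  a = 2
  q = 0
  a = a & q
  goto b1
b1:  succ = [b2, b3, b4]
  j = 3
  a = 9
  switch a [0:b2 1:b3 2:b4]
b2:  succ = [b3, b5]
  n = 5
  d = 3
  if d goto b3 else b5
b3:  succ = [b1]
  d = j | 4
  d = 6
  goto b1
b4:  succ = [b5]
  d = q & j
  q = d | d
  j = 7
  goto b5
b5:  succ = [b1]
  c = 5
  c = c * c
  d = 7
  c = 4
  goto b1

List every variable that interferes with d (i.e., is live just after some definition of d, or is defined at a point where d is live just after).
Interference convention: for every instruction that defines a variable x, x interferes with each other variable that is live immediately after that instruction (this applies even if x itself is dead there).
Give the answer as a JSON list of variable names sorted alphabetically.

Block summaries:
  b0: def={a,q} ue=∅
  b1: def={a,j} ue=∅
  b2: def={d,n} ue=∅
  b3: def={d} ue={j}
  b4: def={d,j,q} ue={j,q}
  b5: def={c,d} ue=∅

Backward fixpoint:
  b0: in=∅ out={q}
  b1: in={q} out={j,q}
  b2: in={j,q} out={j,q}
  b3: in={j,q} out={q}
  b4: in={j,q} out={q}
  b5: in={q} out={q}

Interfere edges:
  a — {j,q}
  c — {q}
  d — {j,q}
  j — {a,d,n,q}
  n — {j,q}
  q — {a,c,d,j,n}

N(d) = ["j", "q"]

Answer: ["j", "q"]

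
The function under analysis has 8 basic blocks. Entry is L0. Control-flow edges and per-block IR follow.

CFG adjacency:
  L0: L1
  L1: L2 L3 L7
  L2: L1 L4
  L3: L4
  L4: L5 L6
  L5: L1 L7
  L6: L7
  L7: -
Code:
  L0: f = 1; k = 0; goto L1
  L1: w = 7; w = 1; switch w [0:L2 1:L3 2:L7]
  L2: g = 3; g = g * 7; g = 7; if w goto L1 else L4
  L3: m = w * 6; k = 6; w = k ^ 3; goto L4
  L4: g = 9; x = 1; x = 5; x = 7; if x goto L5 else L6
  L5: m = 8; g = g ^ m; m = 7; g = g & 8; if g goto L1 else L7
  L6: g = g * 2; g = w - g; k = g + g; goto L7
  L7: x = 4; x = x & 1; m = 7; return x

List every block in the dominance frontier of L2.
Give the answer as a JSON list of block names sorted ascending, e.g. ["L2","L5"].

Answer: ["L1", "L4"]

Analysis:
idom tree: L1←L0 L2←L1 L3←L1 L4←L1 L5←L4 L6←L4 L7←L1
Dom at joins:
  L1: preds {L0,L2,L5}: {L0} ∩ {L0,L1,L2} ∩ {L0,L1,L4,L5} = {L0}; idom=L0
  L4: preds {L2,L3}: {L0,L1,L2} ∩ {L0,L1,L3} = {L0,L1}; idom=L1
  L7: preds {L1,L5,L6}: {L0,L1} ∩ {L0,L1,L4,L5} ∩ {L0,L1,L4,L6} = {L0,L1}; idom=L1

Frontier:
  L1←L0: walk · to L0
  L1←L2: walk L2→L1 to L0
  L1←L5: walk L5→L4→L1 to L0
  L4←L2: walk L2 to L1
  L4←L3: walk L3 to L1
  L7←L1: walk · to L1
  L7←L5: walk L5→L4 to L1
  L7←L6: walk L6→L4 to L1
  DF(L0)=∅
  DF(L1)={L1}
  DF(L2)={L1,L4}
  DF(L3)={L4}
  DF(L4)={L1,L7}
  DF(L5)={L1,L7}
  DF(L6)={L7}
  DF(L7)=∅

DF(L2) = ["L1", "L4"]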